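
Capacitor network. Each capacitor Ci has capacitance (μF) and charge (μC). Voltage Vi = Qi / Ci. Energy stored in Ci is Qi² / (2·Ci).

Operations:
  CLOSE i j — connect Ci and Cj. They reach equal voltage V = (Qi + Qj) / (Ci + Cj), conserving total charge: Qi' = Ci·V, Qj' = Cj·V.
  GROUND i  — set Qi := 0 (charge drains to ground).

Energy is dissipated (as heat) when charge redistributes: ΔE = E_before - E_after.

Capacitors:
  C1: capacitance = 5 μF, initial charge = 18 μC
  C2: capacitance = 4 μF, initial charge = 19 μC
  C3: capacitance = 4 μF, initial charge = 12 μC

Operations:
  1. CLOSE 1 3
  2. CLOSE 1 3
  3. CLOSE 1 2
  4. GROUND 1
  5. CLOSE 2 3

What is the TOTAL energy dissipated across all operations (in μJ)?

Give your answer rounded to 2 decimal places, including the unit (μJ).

Initial: C1(5μF, Q=18μC, V=3.60V), C2(4μF, Q=19μC, V=4.75V), C3(4μF, Q=12μC, V=3.00V)
Op 1: CLOSE 1-3: Q_total=30.00, C_total=9.00, V=3.33; Q1=16.67, Q3=13.33; dissipated=0.400
Op 2: CLOSE 1-3: Q_total=30.00, C_total=9.00, V=3.33; Q1=16.67, Q3=13.33; dissipated=0.000
Op 3: CLOSE 1-2: Q_total=35.67, C_total=9.00, V=3.96; Q1=19.81, Q2=15.85; dissipated=2.230
Op 4: GROUND 1: Q1=0; energy lost=39.263
Op 5: CLOSE 2-3: Q_total=29.19, C_total=8.00, V=3.65; Q2=14.59, Q3=14.59; dissipated=0.396
Total dissipated: 42.289 μJ

Answer: 42.29 μJ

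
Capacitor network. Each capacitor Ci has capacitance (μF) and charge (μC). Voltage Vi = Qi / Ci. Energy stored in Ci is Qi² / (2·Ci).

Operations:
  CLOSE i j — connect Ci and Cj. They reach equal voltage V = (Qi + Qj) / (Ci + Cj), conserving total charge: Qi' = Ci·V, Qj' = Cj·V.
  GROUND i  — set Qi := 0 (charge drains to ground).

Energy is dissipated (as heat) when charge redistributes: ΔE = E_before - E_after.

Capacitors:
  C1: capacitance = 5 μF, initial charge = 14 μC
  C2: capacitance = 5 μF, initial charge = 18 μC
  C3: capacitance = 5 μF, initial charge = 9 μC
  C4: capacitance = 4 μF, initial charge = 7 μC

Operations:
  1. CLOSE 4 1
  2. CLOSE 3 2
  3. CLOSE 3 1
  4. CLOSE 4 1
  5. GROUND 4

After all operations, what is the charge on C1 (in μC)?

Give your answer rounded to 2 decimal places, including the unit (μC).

Initial: C1(5μF, Q=14μC, V=2.80V), C2(5μF, Q=18μC, V=3.60V), C3(5μF, Q=9μC, V=1.80V), C4(4μF, Q=7μC, V=1.75V)
Op 1: CLOSE 4-1: Q_total=21.00, C_total=9.00, V=2.33; Q4=9.33, Q1=11.67; dissipated=1.225
Op 2: CLOSE 3-2: Q_total=27.00, C_total=10.00, V=2.70; Q3=13.50, Q2=13.50; dissipated=4.050
Op 3: CLOSE 3-1: Q_total=25.17, C_total=10.00, V=2.52; Q3=12.58, Q1=12.58; dissipated=0.168
Op 4: CLOSE 4-1: Q_total=21.92, C_total=9.00, V=2.44; Q4=9.74, Q1=12.18; dissipated=0.037
Op 5: GROUND 4: Q4=0; energy lost=11.860
Final charges: Q1=12.18, Q2=13.50, Q3=12.58, Q4=0.00

Answer: 12.18 μC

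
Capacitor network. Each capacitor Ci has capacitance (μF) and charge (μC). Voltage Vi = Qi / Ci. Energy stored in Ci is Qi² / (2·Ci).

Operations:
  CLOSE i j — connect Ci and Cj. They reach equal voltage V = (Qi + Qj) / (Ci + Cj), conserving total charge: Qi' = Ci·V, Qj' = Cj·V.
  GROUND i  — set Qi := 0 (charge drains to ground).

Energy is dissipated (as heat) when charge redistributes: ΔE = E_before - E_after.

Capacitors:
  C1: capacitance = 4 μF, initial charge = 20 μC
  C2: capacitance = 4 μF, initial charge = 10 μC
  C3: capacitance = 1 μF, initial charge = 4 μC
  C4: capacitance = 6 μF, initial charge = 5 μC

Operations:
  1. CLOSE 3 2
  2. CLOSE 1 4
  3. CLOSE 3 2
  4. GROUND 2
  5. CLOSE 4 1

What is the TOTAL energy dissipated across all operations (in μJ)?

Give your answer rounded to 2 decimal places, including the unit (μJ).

Initial: C1(4μF, Q=20μC, V=5.00V), C2(4μF, Q=10μC, V=2.50V), C3(1μF, Q=4μC, V=4.00V), C4(6μF, Q=5μC, V=0.83V)
Op 1: CLOSE 3-2: Q_total=14.00, C_total=5.00, V=2.80; Q3=2.80, Q2=11.20; dissipated=0.900
Op 2: CLOSE 1-4: Q_total=25.00, C_total=10.00, V=2.50; Q1=10.00, Q4=15.00; dissipated=20.833
Op 3: CLOSE 3-2: Q_total=14.00, C_total=5.00, V=2.80; Q3=2.80, Q2=11.20; dissipated=0.000
Op 4: GROUND 2: Q2=0; energy lost=15.680
Op 5: CLOSE 4-1: Q_total=25.00, C_total=10.00, V=2.50; Q4=15.00, Q1=10.00; dissipated=0.000
Total dissipated: 37.413 μJ

Answer: 37.41 μJ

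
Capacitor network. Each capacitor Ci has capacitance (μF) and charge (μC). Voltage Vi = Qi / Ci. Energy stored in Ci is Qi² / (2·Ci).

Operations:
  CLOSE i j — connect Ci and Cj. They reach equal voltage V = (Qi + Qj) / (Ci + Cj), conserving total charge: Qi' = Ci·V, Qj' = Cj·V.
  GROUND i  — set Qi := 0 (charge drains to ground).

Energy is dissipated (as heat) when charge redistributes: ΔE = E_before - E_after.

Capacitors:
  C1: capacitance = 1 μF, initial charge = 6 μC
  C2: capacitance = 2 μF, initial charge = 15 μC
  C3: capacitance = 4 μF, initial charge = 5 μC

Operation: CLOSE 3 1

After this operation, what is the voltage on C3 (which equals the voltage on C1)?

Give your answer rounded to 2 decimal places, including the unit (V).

Answer: 2.20 V

Derivation:
Initial: C1(1μF, Q=6μC, V=6.00V), C2(2μF, Q=15μC, V=7.50V), C3(4μF, Q=5μC, V=1.25V)
Op 1: CLOSE 3-1: Q_total=11.00, C_total=5.00, V=2.20; Q3=8.80, Q1=2.20; dissipated=9.025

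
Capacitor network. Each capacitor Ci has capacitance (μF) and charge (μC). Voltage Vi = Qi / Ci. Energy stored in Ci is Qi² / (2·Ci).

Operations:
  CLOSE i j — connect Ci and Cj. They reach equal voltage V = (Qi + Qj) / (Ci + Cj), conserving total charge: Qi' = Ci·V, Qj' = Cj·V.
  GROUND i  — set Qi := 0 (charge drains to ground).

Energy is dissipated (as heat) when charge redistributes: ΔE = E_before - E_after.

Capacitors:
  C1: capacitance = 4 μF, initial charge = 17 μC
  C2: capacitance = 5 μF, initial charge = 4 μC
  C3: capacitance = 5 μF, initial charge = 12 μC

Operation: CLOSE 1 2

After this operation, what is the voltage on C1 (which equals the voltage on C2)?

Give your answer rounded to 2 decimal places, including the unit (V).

Initial: C1(4μF, Q=17μC, V=4.25V), C2(5μF, Q=4μC, V=0.80V), C3(5μF, Q=12μC, V=2.40V)
Op 1: CLOSE 1-2: Q_total=21.00, C_total=9.00, V=2.33; Q1=9.33, Q2=11.67; dissipated=13.225

Answer: 2.33 V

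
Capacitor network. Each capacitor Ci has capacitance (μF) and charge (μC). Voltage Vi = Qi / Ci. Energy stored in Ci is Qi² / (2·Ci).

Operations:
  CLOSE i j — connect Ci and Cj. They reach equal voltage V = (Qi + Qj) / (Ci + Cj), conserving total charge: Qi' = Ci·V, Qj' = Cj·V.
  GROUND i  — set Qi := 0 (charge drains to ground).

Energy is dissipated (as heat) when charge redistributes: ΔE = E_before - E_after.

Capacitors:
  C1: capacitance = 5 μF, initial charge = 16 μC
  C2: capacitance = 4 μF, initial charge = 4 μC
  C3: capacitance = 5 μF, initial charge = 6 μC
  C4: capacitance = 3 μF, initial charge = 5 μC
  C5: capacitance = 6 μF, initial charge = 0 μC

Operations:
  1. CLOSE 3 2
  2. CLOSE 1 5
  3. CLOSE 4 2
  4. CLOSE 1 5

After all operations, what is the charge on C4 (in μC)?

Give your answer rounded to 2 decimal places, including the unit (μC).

Initial: C1(5μF, Q=16μC, V=3.20V), C2(4μF, Q=4μC, V=1.00V), C3(5μF, Q=6μC, V=1.20V), C4(3μF, Q=5μC, V=1.67V), C5(6μF, Q=0μC, V=0.00V)
Op 1: CLOSE 3-2: Q_total=10.00, C_total=9.00, V=1.11; Q3=5.56, Q2=4.44; dissipated=0.044
Op 2: CLOSE 1-5: Q_total=16.00, C_total=11.00, V=1.45; Q1=7.27, Q5=8.73; dissipated=13.964
Op 3: CLOSE 4-2: Q_total=9.44, C_total=7.00, V=1.35; Q4=4.05, Q2=5.40; dissipated=0.265
Op 4: CLOSE 1-5: Q_total=16.00, C_total=11.00, V=1.45; Q1=7.27, Q5=8.73; dissipated=0.000
Final charges: Q1=7.27, Q2=5.40, Q3=5.56, Q4=4.05, Q5=8.73

Answer: 4.05 μC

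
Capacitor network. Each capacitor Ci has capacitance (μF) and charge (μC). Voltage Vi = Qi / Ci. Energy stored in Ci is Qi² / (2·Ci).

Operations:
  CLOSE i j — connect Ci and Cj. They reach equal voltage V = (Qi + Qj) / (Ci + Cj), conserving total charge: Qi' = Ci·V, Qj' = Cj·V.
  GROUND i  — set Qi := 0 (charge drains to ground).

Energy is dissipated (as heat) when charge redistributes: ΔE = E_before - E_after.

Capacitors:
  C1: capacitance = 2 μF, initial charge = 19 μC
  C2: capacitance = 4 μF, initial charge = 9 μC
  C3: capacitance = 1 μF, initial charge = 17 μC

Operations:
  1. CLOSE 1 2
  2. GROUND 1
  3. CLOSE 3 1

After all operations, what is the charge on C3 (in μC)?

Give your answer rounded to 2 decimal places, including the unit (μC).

Initial: C1(2μF, Q=19μC, V=9.50V), C2(4μF, Q=9μC, V=2.25V), C3(1μF, Q=17μC, V=17.00V)
Op 1: CLOSE 1-2: Q_total=28.00, C_total=6.00, V=4.67; Q1=9.33, Q2=18.67; dissipated=35.042
Op 2: GROUND 1: Q1=0; energy lost=21.778
Op 3: CLOSE 3-1: Q_total=17.00, C_total=3.00, V=5.67; Q3=5.67, Q1=11.33; dissipated=96.333
Final charges: Q1=11.33, Q2=18.67, Q3=5.67

Answer: 5.67 μC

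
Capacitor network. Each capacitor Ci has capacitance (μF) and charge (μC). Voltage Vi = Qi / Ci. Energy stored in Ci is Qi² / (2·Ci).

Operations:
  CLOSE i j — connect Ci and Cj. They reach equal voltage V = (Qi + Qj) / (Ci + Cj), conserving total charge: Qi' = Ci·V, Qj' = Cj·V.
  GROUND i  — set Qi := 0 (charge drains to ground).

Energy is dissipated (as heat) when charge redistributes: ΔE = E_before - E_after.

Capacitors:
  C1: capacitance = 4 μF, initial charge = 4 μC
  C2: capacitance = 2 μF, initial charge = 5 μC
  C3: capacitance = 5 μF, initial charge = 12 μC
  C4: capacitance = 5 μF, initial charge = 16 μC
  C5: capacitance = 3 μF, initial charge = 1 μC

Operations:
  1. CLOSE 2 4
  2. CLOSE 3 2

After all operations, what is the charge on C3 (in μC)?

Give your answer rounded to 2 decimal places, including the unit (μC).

Answer: 12.86 μC

Derivation:
Initial: C1(4μF, Q=4μC, V=1.00V), C2(2μF, Q=5μC, V=2.50V), C3(5μF, Q=12μC, V=2.40V), C4(5μF, Q=16μC, V=3.20V), C5(3μF, Q=1μC, V=0.33V)
Op 1: CLOSE 2-4: Q_total=21.00, C_total=7.00, V=3.00; Q2=6.00, Q4=15.00; dissipated=0.350
Op 2: CLOSE 3-2: Q_total=18.00, C_total=7.00, V=2.57; Q3=12.86, Q2=5.14; dissipated=0.257
Final charges: Q1=4.00, Q2=5.14, Q3=12.86, Q4=15.00, Q5=1.00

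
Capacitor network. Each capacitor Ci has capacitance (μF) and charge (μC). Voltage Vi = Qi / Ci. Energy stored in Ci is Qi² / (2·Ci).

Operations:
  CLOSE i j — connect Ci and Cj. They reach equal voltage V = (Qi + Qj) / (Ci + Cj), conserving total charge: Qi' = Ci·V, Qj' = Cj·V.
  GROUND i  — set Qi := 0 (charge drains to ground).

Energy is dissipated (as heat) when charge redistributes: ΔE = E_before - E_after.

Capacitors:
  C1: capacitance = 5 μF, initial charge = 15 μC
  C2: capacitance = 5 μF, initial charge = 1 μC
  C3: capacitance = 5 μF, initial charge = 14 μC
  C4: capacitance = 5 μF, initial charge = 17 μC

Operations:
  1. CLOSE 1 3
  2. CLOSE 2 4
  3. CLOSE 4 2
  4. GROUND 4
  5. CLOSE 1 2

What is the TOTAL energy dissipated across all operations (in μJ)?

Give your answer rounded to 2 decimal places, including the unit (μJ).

Initial: C1(5μF, Q=15μC, V=3.00V), C2(5μF, Q=1μC, V=0.20V), C3(5μF, Q=14μC, V=2.80V), C4(5μF, Q=17μC, V=3.40V)
Op 1: CLOSE 1-3: Q_total=29.00, C_total=10.00, V=2.90; Q1=14.50, Q3=14.50; dissipated=0.050
Op 2: CLOSE 2-4: Q_total=18.00, C_total=10.00, V=1.80; Q2=9.00, Q4=9.00; dissipated=12.800
Op 3: CLOSE 4-2: Q_total=18.00, C_total=10.00, V=1.80; Q4=9.00, Q2=9.00; dissipated=0.000
Op 4: GROUND 4: Q4=0; energy lost=8.100
Op 5: CLOSE 1-2: Q_total=23.50, C_total=10.00, V=2.35; Q1=11.75, Q2=11.75; dissipated=1.512
Total dissipated: 22.462 μJ

Answer: 22.46 μJ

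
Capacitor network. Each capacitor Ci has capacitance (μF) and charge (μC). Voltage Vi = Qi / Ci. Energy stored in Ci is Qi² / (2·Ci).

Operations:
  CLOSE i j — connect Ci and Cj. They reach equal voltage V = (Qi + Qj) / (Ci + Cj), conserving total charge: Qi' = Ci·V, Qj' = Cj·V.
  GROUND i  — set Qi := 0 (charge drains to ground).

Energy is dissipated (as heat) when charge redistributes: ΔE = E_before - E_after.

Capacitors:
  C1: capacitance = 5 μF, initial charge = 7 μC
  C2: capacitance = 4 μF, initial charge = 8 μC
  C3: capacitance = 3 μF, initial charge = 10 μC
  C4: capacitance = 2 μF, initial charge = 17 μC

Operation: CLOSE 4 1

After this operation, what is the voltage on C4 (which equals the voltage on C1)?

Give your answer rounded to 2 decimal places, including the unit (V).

Answer: 3.43 V

Derivation:
Initial: C1(5μF, Q=7μC, V=1.40V), C2(4μF, Q=8μC, V=2.00V), C3(3μF, Q=10μC, V=3.33V), C4(2μF, Q=17μC, V=8.50V)
Op 1: CLOSE 4-1: Q_total=24.00, C_total=7.00, V=3.43; Q4=6.86, Q1=17.14; dissipated=36.007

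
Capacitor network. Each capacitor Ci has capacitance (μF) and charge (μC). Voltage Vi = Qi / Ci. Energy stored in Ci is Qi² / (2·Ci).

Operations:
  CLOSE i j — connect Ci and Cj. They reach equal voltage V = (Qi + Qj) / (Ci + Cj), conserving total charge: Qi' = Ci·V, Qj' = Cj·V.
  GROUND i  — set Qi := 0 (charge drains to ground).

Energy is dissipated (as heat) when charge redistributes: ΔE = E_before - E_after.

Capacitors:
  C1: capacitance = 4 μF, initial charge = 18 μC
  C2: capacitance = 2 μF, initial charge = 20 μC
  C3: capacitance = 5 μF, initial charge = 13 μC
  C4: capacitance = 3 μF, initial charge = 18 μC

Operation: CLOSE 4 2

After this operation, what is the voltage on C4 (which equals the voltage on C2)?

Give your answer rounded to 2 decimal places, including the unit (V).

Answer: 7.60 V

Derivation:
Initial: C1(4μF, Q=18μC, V=4.50V), C2(2μF, Q=20μC, V=10.00V), C3(5μF, Q=13μC, V=2.60V), C4(3μF, Q=18μC, V=6.00V)
Op 1: CLOSE 4-2: Q_total=38.00, C_total=5.00, V=7.60; Q4=22.80, Q2=15.20; dissipated=9.600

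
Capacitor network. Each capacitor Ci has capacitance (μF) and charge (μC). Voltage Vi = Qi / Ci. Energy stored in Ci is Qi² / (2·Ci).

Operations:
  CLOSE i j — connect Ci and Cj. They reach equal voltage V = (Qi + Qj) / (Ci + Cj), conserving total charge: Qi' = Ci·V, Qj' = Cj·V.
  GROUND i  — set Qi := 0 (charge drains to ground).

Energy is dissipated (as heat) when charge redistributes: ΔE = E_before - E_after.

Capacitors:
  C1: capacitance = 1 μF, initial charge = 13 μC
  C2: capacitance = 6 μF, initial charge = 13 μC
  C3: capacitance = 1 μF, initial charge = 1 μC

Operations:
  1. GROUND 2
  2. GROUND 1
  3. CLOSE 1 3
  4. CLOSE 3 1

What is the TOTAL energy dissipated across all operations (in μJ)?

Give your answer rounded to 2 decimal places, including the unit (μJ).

Initial: C1(1μF, Q=13μC, V=13.00V), C2(6μF, Q=13μC, V=2.17V), C3(1μF, Q=1μC, V=1.00V)
Op 1: GROUND 2: Q2=0; energy lost=14.083
Op 2: GROUND 1: Q1=0; energy lost=84.500
Op 3: CLOSE 1-3: Q_total=1.00, C_total=2.00, V=0.50; Q1=0.50, Q3=0.50; dissipated=0.250
Op 4: CLOSE 3-1: Q_total=1.00, C_total=2.00, V=0.50; Q3=0.50, Q1=0.50; dissipated=0.000
Total dissipated: 98.833 μJ

Answer: 98.83 μJ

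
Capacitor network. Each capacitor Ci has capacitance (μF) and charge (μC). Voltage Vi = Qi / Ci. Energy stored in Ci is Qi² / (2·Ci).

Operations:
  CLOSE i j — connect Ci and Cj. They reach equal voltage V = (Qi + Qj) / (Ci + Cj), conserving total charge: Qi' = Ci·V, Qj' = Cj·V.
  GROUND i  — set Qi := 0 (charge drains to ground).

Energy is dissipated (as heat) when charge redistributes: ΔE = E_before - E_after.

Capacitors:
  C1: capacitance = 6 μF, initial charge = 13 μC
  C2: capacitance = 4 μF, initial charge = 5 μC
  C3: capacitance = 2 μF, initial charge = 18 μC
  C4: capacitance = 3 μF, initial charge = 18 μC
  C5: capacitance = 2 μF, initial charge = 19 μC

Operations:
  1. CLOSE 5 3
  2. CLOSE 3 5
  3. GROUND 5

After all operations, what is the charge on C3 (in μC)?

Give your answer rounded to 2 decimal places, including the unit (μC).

Initial: C1(6μF, Q=13μC, V=2.17V), C2(4μF, Q=5μC, V=1.25V), C3(2μF, Q=18μC, V=9.00V), C4(3μF, Q=18μC, V=6.00V), C5(2μF, Q=19μC, V=9.50V)
Op 1: CLOSE 5-3: Q_total=37.00, C_total=4.00, V=9.25; Q5=18.50, Q3=18.50; dissipated=0.125
Op 2: CLOSE 3-5: Q_total=37.00, C_total=4.00, V=9.25; Q3=18.50, Q5=18.50; dissipated=0.000
Op 3: GROUND 5: Q5=0; energy lost=85.562
Final charges: Q1=13.00, Q2=5.00, Q3=18.50, Q4=18.00, Q5=0.00

Answer: 18.50 μC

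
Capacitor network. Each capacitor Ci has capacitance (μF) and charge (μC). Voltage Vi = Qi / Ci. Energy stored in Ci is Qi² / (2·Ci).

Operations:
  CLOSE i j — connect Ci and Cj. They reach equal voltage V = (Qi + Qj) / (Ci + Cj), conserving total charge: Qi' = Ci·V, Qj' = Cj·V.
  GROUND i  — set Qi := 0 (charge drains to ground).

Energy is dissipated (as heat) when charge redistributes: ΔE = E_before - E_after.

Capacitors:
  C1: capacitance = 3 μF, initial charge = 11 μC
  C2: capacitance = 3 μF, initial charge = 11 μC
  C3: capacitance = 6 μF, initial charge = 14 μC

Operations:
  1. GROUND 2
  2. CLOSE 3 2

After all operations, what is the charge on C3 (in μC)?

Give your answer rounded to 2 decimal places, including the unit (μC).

Answer: 9.33 μC

Derivation:
Initial: C1(3μF, Q=11μC, V=3.67V), C2(3μF, Q=11μC, V=3.67V), C3(6μF, Q=14μC, V=2.33V)
Op 1: GROUND 2: Q2=0; energy lost=20.167
Op 2: CLOSE 3-2: Q_total=14.00, C_total=9.00, V=1.56; Q3=9.33, Q2=4.67; dissipated=5.444
Final charges: Q1=11.00, Q2=4.67, Q3=9.33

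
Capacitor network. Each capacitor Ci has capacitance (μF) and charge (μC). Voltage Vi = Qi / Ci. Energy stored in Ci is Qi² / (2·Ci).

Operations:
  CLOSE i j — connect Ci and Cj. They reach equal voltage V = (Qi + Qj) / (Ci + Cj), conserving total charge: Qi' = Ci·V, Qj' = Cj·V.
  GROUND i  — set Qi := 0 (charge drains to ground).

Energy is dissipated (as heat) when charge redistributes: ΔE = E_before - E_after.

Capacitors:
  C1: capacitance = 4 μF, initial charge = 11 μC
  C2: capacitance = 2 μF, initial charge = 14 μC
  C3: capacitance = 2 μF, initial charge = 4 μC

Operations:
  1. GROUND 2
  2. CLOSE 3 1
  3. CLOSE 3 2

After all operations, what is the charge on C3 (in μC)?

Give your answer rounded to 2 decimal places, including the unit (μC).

Answer: 2.50 μC

Derivation:
Initial: C1(4μF, Q=11μC, V=2.75V), C2(2μF, Q=14μC, V=7.00V), C3(2μF, Q=4μC, V=2.00V)
Op 1: GROUND 2: Q2=0; energy lost=49.000
Op 2: CLOSE 3-1: Q_total=15.00, C_total=6.00, V=2.50; Q3=5.00, Q1=10.00; dissipated=0.375
Op 3: CLOSE 3-2: Q_total=5.00, C_total=4.00, V=1.25; Q3=2.50, Q2=2.50; dissipated=3.125
Final charges: Q1=10.00, Q2=2.50, Q3=2.50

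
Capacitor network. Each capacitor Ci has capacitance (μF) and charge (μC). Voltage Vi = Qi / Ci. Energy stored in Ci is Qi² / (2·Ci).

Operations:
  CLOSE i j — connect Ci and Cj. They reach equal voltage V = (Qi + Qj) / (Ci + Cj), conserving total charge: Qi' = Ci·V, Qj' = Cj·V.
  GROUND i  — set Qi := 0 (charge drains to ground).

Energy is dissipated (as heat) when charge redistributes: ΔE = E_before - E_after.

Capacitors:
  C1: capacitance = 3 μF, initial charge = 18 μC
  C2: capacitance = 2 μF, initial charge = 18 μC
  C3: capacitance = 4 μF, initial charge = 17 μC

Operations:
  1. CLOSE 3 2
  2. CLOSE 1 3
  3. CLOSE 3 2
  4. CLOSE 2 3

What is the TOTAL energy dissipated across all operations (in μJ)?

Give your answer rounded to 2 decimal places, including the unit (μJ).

Answer: 15.07 μJ

Derivation:
Initial: C1(3μF, Q=18μC, V=6.00V), C2(2μF, Q=18μC, V=9.00V), C3(4μF, Q=17μC, V=4.25V)
Op 1: CLOSE 3-2: Q_total=35.00, C_total=6.00, V=5.83; Q3=23.33, Q2=11.67; dissipated=15.042
Op 2: CLOSE 1-3: Q_total=41.33, C_total=7.00, V=5.90; Q1=17.71, Q3=23.62; dissipated=0.024
Op 3: CLOSE 3-2: Q_total=35.29, C_total=6.00, V=5.88; Q3=23.52, Q2=11.76; dissipated=0.003
Op 4: CLOSE 2-3: Q_total=35.29, C_total=6.00, V=5.88; Q2=11.76, Q3=23.52; dissipated=0.000
Total dissipated: 15.069 μJ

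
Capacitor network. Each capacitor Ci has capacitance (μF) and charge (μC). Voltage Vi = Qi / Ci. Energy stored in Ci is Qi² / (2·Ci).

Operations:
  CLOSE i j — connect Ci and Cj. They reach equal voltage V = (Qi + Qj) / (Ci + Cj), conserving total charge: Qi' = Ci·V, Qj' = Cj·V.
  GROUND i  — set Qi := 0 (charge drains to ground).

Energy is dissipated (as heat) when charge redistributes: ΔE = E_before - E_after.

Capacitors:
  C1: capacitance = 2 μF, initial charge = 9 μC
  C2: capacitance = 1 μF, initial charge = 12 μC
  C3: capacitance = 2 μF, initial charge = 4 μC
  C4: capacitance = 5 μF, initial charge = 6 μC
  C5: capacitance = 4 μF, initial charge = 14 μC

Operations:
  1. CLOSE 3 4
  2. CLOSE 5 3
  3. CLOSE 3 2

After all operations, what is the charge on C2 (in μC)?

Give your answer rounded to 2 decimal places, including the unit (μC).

Answer: 5.87 μC

Derivation:
Initial: C1(2μF, Q=9μC, V=4.50V), C2(1μF, Q=12μC, V=12.00V), C3(2μF, Q=4μC, V=2.00V), C4(5μF, Q=6μC, V=1.20V), C5(4μF, Q=14μC, V=3.50V)
Op 1: CLOSE 3-4: Q_total=10.00, C_total=7.00, V=1.43; Q3=2.86, Q4=7.14; dissipated=0.457
Op 2: CLOSE 5-3: Q_total=16.86, C_total=6.00, V=2.81; Q5=11.24, Q3=5.62; dissipated=2.861
Op 3: CLOSE 3-2: Q_total=17.62, C_total=3.00, V=5.87; Q3=11.75, Q2=5.87; dissipated=28.155
Final charges: Q1=9.00, Q2=5.87, Q3=11.75, Q4=7.14, Q5=11.24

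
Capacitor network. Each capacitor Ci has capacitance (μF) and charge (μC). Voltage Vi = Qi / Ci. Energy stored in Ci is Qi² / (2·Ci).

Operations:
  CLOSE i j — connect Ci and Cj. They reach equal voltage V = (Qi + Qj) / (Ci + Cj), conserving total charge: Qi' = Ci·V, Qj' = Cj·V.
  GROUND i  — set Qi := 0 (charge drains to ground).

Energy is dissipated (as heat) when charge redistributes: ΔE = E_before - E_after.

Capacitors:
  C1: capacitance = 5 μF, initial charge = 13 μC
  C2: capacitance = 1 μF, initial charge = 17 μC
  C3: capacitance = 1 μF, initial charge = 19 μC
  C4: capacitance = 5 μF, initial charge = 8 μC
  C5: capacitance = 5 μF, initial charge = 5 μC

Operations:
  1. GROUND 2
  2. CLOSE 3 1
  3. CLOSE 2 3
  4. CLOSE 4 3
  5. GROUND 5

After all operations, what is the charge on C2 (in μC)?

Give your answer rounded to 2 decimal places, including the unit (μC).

Initial: C1(5μF, Q=13μC, V=2.60V), C2(1μF, Q=17μC, V=17.00V), C3(1μF, Q=19μC, V=19.00V), C4(5μF, Q=8μC, V=1.60V), C5(5μF, Q=5μC, V=1.00V)
Op 1: GROUND 2: Q2=0; energy lost=144.500
Op 2: CLOSE 3-1: Q_total=32.00, C_total=6.00, V=5.33; Q3=5.33, Q1=26.67; dissipated=112.067
Op 3: CLOSE 2-3: Q_total=5.33, C_total=2.00, V=2.67; Q2=2.67, Q3=2.67; dissipated=7.111
Op 4: CLOSE 4-3: Q_total=10.67, C_total=6.00, V=1.78; Q4=8.89, Q3=1.78; dissipated=0.474
Op 5: GROUND 5: Q5=0; energy lost=2.500
Final charges: Q1=26.67, Q2=2.67, Q3=1.78, Q4=8.89, Q5=0.00

Answer: 2.67 μC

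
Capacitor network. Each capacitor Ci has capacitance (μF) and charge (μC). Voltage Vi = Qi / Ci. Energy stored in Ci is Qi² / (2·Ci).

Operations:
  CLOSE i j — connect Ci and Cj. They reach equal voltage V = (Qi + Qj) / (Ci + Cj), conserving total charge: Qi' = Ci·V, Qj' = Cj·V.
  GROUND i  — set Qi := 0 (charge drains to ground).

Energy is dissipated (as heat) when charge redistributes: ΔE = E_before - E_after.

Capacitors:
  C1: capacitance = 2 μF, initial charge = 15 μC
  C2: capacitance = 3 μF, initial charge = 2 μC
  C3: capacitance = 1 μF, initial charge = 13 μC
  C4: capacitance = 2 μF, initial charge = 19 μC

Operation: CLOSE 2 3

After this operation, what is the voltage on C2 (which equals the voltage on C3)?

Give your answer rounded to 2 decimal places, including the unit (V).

Initial: C1(2μF, Q=15μC, V=7.50V), C2(3μF, Q=2μC, V=0.67V), C3(1μF, Q=13μC, V=13.00V), C4(2μF, Q=19μC, V=9.50V)
Op 1: CLOSE 2-3: Q_total=15.00, C_total=4.00, V=3.75; Q2=11.25, Q3=3.75; dissipated=57.042

Answer: 3.75 V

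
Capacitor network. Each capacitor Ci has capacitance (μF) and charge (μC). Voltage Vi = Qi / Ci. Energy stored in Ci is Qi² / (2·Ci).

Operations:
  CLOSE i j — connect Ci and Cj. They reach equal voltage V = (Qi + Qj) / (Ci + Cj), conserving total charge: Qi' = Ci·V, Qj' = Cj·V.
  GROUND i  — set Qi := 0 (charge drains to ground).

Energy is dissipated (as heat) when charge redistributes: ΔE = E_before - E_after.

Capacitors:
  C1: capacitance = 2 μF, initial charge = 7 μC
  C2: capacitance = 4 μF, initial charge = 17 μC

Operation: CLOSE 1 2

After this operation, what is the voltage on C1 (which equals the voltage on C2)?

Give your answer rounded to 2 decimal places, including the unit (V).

Initial: C1(2μF, Q=7μC, V=3.50V), C2(4μF, Q=17μC, V=4.25V)
Op 1: CLOSE 1-2: Q_total=24.00, C_total=6.00, V=4.00; Q1=8.00, Q2=16.00; dissipated=0.375

Answer: 4.00 V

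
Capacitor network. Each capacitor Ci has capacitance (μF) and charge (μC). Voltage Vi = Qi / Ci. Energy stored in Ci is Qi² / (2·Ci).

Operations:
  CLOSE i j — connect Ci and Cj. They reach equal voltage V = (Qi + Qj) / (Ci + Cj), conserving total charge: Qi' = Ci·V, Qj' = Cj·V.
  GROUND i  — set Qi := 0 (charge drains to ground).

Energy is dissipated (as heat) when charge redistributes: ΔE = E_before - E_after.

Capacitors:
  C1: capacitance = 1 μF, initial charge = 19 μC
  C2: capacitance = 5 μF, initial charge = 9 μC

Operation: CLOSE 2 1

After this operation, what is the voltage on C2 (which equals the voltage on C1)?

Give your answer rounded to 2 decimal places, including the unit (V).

Answer: 4.67 V

Derivation:
Initial: C1(1μF, Q=19μC, V=19.00V), C2(5μF, Q=9μC, V=1.80V)
Op 1: CLOSE 2-1: Q_total=28.00, C_total=6.00, V=4.67; Q2=23.33, Q1=4.67; dissipated=123.267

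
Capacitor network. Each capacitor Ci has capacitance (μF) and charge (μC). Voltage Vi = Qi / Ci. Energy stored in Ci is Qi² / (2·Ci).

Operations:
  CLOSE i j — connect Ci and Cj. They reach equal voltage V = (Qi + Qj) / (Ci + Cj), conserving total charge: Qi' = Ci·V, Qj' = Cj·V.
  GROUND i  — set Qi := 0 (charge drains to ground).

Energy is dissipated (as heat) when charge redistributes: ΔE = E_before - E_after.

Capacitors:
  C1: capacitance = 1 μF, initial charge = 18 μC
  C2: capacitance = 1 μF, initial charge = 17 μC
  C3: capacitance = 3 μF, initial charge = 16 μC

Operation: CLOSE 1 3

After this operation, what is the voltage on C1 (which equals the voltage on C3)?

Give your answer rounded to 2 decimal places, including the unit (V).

Initial: C1(1μF, Q=18μC, V=18.00V), C2(1μF, Q=17μC, V=17.00V), C3(3μF, Q=16μC, V=5.33V)
Op 1: CLOSE 1-3: Q_total=34.00, C_total=4.00, V=8.50; Q1=8.50, Q3=25.50; dissipated=60.167

Answer: 8.50 V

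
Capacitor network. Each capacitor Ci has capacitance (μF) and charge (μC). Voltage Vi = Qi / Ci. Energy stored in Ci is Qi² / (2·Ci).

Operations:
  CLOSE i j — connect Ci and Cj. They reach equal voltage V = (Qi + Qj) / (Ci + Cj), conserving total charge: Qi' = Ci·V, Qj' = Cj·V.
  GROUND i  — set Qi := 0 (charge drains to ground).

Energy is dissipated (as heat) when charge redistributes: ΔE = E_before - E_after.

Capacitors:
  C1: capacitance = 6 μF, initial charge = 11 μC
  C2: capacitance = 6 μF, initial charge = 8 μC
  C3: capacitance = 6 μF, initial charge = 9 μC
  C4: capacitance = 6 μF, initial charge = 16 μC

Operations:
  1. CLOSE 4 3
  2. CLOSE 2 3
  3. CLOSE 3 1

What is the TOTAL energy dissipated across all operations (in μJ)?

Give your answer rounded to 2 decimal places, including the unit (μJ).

Initial: C1(6μF, Q=11μC, V=1.83V), C2(6μF, Q=8μC, V=1.33V), C3(6μF, Q=9μC, V=1.50V), C4(6μF, Q=16μC, V=2.67V)
Op 1: CLOSE 4-3: Q_total=25.00, C_total=12.00, V=2.08; Q4=12.50, Q3=12.50; dissipated=2.042
Op 2: CLOSE 2-3: Q_total=20.50, C_total=12.00, V=1.71; Q2=10.25, Q3=10.25; dissipated=0.844
Op 3: CLOSE 3-1: Q_total=21.25, C_total=12.00, V=1.77; Q3=10.62, Q1=10.62; dissipated=0.023
Total dissipated: 2.909 μJ

Answer: 2.91 μJ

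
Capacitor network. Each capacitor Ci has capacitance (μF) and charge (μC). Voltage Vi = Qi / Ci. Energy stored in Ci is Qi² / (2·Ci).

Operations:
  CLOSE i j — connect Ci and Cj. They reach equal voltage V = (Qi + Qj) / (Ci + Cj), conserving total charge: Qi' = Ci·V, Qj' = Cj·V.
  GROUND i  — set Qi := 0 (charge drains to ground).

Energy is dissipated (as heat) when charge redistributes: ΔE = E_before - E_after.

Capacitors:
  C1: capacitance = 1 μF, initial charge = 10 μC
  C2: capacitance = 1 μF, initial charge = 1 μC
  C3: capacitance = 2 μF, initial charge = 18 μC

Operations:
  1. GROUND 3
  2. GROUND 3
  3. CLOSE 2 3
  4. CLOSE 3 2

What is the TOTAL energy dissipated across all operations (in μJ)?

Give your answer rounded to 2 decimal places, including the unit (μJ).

Initial: C1(1μF, Q=10μC, V=10.00V), C2(1μF, Q=1μC, V=1.00V), C3(2μF, Q=18μC, V=9.00V)
Op 1: GROUND 3: Q3=0; energy lost=81.000
Op 2: GROUND 3: Q3=0; energy lost=0.000
Op 3: CLOSE 2-3: Q_total=1.00, C_total=3.00, V=0.33; Q2=0.33, Q3=0.67; dissipated=0.333
Op 4: CLOSE 3-2: Q_total=1.00, C_total=3.00, V=0.33; Q3=0.67, Q2=0.33; dissipated=0.000
Total dissipated: 81.333 μJ

Answer: 81.33 μJ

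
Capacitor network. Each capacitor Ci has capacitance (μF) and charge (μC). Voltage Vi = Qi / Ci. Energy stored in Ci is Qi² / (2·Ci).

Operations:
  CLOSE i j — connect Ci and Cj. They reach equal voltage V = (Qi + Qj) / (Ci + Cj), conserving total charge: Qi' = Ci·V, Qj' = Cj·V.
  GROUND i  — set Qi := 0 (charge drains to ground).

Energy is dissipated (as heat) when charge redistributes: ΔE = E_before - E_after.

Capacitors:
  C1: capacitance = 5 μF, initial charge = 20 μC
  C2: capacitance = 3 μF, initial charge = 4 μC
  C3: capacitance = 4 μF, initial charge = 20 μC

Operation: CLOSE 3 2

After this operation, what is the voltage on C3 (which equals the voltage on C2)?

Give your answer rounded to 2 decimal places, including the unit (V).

Answer: 3.43 V

Derivation:
Initial: C1(5μF, Q=20μC, V=4.00V), C2(3μF, Q=4μC, V=1.33V), C3(4μF, Q=20μC, V=5.00V)
Op 1: CLOSE 3-2: Q_total=24.00, C_total=7.00, V=3.43; Q3=13.71, Q2=10.29; dissipated=11.524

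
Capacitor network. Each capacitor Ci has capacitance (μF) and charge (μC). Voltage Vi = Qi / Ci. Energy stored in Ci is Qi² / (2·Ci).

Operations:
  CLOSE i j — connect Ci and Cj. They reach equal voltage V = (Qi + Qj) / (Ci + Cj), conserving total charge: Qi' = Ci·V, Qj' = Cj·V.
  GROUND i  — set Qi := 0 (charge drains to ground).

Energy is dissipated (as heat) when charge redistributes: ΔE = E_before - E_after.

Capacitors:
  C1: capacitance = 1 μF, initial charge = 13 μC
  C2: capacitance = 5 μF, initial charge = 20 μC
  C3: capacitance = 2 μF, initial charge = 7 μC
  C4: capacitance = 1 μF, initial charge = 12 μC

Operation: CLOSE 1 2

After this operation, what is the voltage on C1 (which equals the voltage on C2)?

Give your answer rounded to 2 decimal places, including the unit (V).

Initial: C1(1μF, Q=13μC, V=13.00V), C2(5μF, Q=20μC, V=4.00V), C3(2μF, Q=7μC, V=3.50V), C4(1μF, Q=12μC, V=12.00V)
Op 1: CLOSE 1-2: Q_total=33.00, C_total=6.00, V=5.50; Q1=5.50, Q2=27.50; dissipated=33.750

Answer: 5.50 V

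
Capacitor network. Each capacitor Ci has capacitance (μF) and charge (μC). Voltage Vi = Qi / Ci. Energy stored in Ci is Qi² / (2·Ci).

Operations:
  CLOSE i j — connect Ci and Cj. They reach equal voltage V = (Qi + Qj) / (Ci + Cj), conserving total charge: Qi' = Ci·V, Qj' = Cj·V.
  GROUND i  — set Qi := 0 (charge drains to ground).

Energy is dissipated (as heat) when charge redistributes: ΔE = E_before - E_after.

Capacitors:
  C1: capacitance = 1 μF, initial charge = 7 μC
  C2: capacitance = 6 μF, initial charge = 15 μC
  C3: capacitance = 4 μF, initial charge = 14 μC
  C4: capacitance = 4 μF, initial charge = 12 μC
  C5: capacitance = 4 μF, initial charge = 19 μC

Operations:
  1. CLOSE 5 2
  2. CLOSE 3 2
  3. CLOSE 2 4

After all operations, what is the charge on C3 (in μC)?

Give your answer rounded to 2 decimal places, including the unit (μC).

Initial: C1(1μF, Q=7μC, V=7.00V), C2(6μF, Q=15μC, V=2.50V), C3(4μF, Q=14μC, V=3.50V), C4(4μF, Q=12μC, V=3.00V), C5(4μF, Q=19μC, V=4.75V)
Op 1: CLOSE 5-2: Q_total=34.00, C_total=10.00, V=3.40; Q5=13.60, Q2=20.40; dissipated=6.075
Op 2: CLOSE 3-2: Q_total=34.40, C_total=10.00, V=3.44; Q3=13.76, Q2=20.64; dissipated=0.012
Op 3: CLOSE 2-4: Q_total=32.64, C_total=10.00, V=3.26; Q2=19.58, Q4=13.06; dissipated=0.232
Final charges: Q1=7.00, Q2=19.58, Q3=13.76, Q4=13.06, Q5=13.60

Answer: 13.76 μC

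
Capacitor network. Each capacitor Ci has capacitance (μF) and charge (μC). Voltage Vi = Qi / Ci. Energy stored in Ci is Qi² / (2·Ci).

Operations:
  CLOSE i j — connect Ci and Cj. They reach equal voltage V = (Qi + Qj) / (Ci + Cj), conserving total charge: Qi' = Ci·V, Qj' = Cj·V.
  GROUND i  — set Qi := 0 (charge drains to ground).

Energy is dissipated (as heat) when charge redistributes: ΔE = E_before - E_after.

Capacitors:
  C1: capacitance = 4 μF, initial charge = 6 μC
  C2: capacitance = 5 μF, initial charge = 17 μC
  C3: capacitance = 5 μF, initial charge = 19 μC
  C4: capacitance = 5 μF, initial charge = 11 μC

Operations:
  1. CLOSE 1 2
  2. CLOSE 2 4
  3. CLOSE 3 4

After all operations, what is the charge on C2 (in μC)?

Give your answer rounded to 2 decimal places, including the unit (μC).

Initial: C1(4μF, Q=6μC, V=1.50V), C2(5μF, Q=17μC, V=3.40V), C3(5μF, Q=19μC, V=3.80V), C4(5μF, Q=11μC, V=2.20V)
Op 1: CLOSE 1-2: Q_total=23.00, C_total=9.00, V=2.56; Q1=10.22, Q2=12.78; dissipated=4.011
Op 2: CLOSE 2-4: Q_total=23.78, C_total=10.00, V=2.38; Q2=11.89, Q4=11.89; dissipated=0.158
Op 3: CLOSE 3-4: Q_total=30.89, C_total=10.00, V=3.09; Q3=15.44, Q4=15.44; dissipated=2.528
Final charges: Q1=10.22, Q2=11.89, Q3=15.44, Q4=15.44

Answer: 11.89 μC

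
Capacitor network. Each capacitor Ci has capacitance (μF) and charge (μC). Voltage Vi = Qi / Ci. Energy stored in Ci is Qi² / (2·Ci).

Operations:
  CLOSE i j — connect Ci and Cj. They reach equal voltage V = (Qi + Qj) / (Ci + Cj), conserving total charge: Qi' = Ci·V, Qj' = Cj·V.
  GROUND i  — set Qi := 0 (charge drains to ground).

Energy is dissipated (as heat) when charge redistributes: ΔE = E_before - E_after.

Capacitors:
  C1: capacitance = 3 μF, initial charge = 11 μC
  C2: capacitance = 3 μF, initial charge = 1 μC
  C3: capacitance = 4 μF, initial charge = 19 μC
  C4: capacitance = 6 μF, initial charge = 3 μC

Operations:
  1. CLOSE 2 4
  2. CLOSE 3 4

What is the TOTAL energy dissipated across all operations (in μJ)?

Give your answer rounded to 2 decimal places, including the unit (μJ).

Initial: C1(3μF, Q=11μC, V=3.67V), C2(3μF, Q=1μC, V=0.33V), C3(4μF, Q=19μC, V=4.75V), C4(6μF, Q=3μC, V=0.50V)
Op 1: CLOSE 2-4: Q_total=4.00, C_total=9.00, V=0.44; Q2=1.33, Q4=2.67; dissipated=0.028
Op 2: CLOSE 3-4: Q_total=21.67, C_total=10.00, V=2.17; Q3=8.67, Q4=13.00; dissipated=22.245
Total dissipated: 22.273 μJ

Answer: 22.27 μJ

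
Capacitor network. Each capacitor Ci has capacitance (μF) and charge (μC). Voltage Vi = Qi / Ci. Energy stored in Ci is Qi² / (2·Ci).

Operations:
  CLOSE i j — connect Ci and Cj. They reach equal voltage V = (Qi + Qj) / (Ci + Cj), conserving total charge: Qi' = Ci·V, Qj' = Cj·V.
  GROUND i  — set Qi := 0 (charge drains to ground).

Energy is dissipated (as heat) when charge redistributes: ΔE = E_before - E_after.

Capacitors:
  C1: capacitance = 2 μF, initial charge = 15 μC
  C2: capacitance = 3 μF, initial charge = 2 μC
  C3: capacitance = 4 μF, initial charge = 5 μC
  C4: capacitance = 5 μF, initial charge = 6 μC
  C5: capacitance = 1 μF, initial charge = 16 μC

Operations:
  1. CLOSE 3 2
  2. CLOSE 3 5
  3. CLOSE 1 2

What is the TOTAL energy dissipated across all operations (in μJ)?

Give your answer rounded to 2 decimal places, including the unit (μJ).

Answer: 115.64 μJ

Derivation:
Initial: C1(2μF, Q=15μC, V=7.50V), C2(3μF, Q=2μC, V=0.67V), C3(4μF, Q=5μC, V=1.25V), C4(5μF, Q=6μC, V=1.20V), C5(1μF, Q=16μC, V=16.00V)
Op 1: CLOSE 3-2: Q_total=7.00, C_total=7.00, V=1.00; Q3=4.00, Q2=3.00; dissipated=0.292
Op 2: CLOSE 3-5: Q_total=20.00, C_total=5.00, V=4.00; Q3=16.00, Q5=4.00; dissipated=90.000
Op 3: CLOSE 1-2: Q_total=18.00, C_total=5.00, V=3.60; Q1=7.20, Q2=10.80; dissipated=25.350
Total dissipated: 115.642 μJ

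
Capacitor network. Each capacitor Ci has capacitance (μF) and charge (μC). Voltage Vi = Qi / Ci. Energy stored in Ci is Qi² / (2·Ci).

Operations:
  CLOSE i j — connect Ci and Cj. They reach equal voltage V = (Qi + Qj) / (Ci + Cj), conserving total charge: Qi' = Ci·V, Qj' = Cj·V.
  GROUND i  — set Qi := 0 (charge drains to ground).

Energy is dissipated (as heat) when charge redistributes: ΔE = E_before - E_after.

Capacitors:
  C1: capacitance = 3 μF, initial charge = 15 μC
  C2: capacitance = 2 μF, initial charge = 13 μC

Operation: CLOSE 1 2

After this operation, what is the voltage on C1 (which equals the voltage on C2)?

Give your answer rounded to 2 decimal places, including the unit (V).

Initial: C1(3μF, Q=15μC, V=5.00V), C2(2μF, Q=13μC, V=6.50V)
Op 1: CLOSE 1-2: Q_total=28.00, C_total=5.00, V=5.60; Q1=16.80, Q2=11.20; dissipated=1.350

Answer: 5.60 V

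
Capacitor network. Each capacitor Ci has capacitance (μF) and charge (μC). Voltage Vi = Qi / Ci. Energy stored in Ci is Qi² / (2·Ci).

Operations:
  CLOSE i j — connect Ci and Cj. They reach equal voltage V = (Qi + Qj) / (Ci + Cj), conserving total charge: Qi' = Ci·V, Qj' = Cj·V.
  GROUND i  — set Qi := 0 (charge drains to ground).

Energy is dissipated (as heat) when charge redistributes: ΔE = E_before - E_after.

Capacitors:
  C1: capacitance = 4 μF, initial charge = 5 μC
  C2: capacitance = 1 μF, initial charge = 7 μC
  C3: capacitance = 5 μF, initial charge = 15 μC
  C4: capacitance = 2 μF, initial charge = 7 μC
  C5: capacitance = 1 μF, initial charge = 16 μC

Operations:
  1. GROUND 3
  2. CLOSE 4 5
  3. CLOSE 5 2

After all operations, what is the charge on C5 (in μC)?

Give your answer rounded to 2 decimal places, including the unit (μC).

Answer: 7.33 μC

Derivation:
Initial: C1(4μF, Q=5μC, V=1.25V), C2(1μF, Q=7μC, V=7.00V), C3(5μF, Q=15μC, V=3.00V), C4(2μF, Q=7μC, V=3.50V), C5(1μF, Q=16μC, V=16.00V)
Op 1: GROUND 3: Q3=0; energy lost=22.500
Op 2: CLOSE 4-5: Q_total=23.00, C_total=3.00, V=7.67; Q4=15.33, Q5=7.67; dissipated=52.083
Op 3: CLOSE 5-2: Q_total=14.67, C_total=2.00, V=7.33; Q5=7.33, Q2=7.33; dissipated=0.111
Final charges: Q1=5.00, Q2=7.33, Q3=0.00, Q4=15.33, Q5=7.33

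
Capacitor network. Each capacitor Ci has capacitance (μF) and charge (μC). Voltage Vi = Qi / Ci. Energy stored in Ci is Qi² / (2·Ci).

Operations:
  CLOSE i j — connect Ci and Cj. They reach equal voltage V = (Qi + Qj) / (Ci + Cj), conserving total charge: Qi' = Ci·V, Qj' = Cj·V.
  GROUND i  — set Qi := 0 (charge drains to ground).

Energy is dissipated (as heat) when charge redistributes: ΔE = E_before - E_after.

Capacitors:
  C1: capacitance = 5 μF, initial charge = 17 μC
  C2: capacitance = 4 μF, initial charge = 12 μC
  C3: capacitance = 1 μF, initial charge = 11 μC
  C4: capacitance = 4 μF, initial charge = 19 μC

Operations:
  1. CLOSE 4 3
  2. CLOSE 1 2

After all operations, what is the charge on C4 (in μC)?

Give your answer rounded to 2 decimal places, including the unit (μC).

Answer: 24.00 μC

Derivation:
Initial: C1(5μF, Q=17μC, V=3.40V), C2(4μF, Q=12μC, V=3.00V), C3(1μF, Q=11μC, V=11.00V), C4(4μF, Q=19μC, V=4.75V)
Op 1: CLOSE 4-3: Q_total=30.00, C_total=5.00, V=6.00; Q4=24.00, Q3=6.00; dissipated=15.625
Op 2: CLOSE 1-2: Q_total=29.00, C_total=9.00, V=3.22; Q1=16.11, Q2=12.89; dissipated=0.178
Final charges: Q1=16.11, Q2=12.89, Q3=6.00, Q4=24.00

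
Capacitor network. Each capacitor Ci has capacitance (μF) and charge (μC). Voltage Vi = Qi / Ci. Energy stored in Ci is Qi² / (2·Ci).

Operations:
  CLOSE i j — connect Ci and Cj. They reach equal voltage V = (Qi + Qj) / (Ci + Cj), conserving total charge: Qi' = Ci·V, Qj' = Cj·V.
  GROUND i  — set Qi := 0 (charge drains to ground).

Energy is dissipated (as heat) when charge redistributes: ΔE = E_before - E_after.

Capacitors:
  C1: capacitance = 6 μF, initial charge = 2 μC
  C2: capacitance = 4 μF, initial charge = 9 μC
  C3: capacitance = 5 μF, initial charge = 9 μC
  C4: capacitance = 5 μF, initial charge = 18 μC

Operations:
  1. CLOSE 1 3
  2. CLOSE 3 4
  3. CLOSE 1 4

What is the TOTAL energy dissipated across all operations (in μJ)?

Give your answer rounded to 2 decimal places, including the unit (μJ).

Answer: 13.69 μJ

Derivation:
Initial: C1(6μF, Q=2μC, V=0.33V), C2(4μF, Q=9μC, V=2.25V), C3(5μF, Q=9μC, V=1.80V), C4(5μF, Q=18μC, V=3.60V)
Op 1: CLOSE 1-3: Q_total=11.00, C_total=11.00, V=1.00; Q1=6.00, Q3=5.00; dissipated=2.933
Op 2: CLOSE 3-4: Q_total=23.00, C_total=10.00, V=2.30; Q3=11.50, Q4=11.50; dissipated=8.450
Op 3: CLOSE 1-4: Q_total=17.50, C_total=11.00, V=1.59; Q1=9.55, Q4=7.95; dissipated=2.305
Total dissipated: 13.688 μJ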